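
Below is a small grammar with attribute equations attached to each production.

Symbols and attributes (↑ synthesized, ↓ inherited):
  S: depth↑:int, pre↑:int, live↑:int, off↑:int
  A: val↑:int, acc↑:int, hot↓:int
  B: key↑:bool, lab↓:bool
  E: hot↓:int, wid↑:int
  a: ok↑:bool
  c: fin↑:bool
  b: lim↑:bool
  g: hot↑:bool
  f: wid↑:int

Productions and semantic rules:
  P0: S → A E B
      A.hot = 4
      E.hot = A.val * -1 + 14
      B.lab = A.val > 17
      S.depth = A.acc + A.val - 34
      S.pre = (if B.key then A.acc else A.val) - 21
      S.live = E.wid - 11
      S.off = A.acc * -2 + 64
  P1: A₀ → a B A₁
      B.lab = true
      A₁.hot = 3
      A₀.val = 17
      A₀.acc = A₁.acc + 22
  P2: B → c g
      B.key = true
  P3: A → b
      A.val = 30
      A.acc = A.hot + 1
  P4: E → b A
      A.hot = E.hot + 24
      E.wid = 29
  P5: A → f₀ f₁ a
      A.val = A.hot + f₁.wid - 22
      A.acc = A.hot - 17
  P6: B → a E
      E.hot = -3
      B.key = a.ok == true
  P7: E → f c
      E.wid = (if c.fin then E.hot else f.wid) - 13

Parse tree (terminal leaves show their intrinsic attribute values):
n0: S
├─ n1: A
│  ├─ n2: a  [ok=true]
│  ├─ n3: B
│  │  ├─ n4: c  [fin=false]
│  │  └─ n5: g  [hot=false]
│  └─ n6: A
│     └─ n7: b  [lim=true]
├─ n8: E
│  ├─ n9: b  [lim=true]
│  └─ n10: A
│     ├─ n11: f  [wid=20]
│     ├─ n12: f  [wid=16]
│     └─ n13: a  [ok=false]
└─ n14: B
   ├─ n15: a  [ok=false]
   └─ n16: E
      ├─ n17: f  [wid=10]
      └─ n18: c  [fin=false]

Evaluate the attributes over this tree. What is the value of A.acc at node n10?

1. n1.hot = 4  [4]
2. n2.ok = true  [terminal]
3. n3.lab = true  [true]
4. n4.fin = false  [terminal]
5. n5.hot = false  [terminal]
6. n3.key = true  [true]
7. n6.hot = 3  [3]
8. n7.lim = true  [terminal]
9. n6.val = 30  [30]
10. n6.acc = 4  [A.hot + 1]
11. n1.val = 17  [17]
12. n1.acc = 26  [A₁.acc + 22]
13. n8.hot = -3  [A.val * -1 + 14]
14. n9.lim = true  [terminal]
15. n10.hot = 21  [E.hot + 24]
16. n11.wid = 20  [terminal]
17. n12.wid = 16  [terminal]
18. n13.ok = false  [terminal]
19. n10.val = 15  [A.hot + f₁.wid - 22]
20. n10.acc = 4  [A.hot - 17]
21. n8.wid = 29  [29]
22. n14.lab = false  [A.val > 17]
23. n15.ok = false  [terminal]
24. n16.hot = -3  [-3]
25. n17.wid = 10  [terminal]
26. n18.fin = false  [terminal]
27. n16.wid = -3  [(if c.fin then E.hot else f.wid) - 13]
28. n14.key = false  [a.ok == true]
29. n0.depth = 9  [A.acc + A.val - 34]
30. n0.pre = -4  [(if B.key then A.acc else A.val) - 21]
31. n0.live = 18  [E.wid - 11]
32. n0.off = 12  [A.acc * -2 + 64]

4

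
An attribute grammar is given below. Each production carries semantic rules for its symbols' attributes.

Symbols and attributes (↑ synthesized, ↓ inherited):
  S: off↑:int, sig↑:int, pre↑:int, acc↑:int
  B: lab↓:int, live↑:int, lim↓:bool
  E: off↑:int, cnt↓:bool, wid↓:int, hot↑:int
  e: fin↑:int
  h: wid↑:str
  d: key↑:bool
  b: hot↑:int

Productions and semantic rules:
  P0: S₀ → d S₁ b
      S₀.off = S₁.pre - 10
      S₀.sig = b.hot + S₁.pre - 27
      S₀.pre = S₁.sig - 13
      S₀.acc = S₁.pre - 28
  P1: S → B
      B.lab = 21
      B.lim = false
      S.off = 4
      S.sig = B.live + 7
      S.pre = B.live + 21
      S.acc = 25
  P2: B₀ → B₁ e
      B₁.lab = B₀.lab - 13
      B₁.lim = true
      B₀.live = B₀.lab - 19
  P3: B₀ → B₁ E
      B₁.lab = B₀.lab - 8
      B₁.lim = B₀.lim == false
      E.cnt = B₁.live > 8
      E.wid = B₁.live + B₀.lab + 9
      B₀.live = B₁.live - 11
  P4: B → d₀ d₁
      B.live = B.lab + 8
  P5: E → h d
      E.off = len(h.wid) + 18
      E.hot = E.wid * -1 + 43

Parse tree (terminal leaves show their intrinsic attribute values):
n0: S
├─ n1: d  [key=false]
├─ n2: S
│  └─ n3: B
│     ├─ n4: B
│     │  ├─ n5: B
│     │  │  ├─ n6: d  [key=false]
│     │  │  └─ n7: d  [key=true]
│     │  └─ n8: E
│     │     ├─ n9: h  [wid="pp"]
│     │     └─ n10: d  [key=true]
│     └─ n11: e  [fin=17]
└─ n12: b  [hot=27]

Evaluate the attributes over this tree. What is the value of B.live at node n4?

1. n1.key = false  [terminal]
2. n3.lab = 21  [21]
3. n3.lim = false  [false]
4. n4.lab = 8  [B₀.lab - 13]
5. n4.lim = true  [true]
6. n5.lab = 0  [B₀.lab - 8]
7. n5.lim = false  [B₀.lim == false]
8. n6.key = false  [terminal]
9. n7.key = true  [terminal]
10. n5.live = 8  [B.lab + 8]
11. n8.cnt = false  [B₁.live > 8]
12. n8.wid = 25  [B₁.live + B₀.lab + 9]
13. n9.wid = "pp"  [terminal]
14. n10.key = true  [terminal]
15. n8.off = 20  [len(h.wid) + 18]
16. n8.hot = 18  [E.wid * -1 + 43]
17. n4.live = -3  [B₁.live - 11]
18. n11.fin = 17  [terminal]
19. n3.live = 2  [B₀.lab - 19]
20. n2.off = 4  [4]
21. n2.sig = 9  [B.live + 7]
22. n2.pre = 23  [B.live + 21]
23. n2.acc = 25  [25]
24. n12.hot = 27  [terminal]
25. n0.off = 13  [S₁.pre - 10]
26. n0.sig = 23  [b.hot + S₁.pre - 27]
27. n0.pre = -4  [S₁.sig - 13]
28. n0.acc = -5  [S₁.pre - 28]

-3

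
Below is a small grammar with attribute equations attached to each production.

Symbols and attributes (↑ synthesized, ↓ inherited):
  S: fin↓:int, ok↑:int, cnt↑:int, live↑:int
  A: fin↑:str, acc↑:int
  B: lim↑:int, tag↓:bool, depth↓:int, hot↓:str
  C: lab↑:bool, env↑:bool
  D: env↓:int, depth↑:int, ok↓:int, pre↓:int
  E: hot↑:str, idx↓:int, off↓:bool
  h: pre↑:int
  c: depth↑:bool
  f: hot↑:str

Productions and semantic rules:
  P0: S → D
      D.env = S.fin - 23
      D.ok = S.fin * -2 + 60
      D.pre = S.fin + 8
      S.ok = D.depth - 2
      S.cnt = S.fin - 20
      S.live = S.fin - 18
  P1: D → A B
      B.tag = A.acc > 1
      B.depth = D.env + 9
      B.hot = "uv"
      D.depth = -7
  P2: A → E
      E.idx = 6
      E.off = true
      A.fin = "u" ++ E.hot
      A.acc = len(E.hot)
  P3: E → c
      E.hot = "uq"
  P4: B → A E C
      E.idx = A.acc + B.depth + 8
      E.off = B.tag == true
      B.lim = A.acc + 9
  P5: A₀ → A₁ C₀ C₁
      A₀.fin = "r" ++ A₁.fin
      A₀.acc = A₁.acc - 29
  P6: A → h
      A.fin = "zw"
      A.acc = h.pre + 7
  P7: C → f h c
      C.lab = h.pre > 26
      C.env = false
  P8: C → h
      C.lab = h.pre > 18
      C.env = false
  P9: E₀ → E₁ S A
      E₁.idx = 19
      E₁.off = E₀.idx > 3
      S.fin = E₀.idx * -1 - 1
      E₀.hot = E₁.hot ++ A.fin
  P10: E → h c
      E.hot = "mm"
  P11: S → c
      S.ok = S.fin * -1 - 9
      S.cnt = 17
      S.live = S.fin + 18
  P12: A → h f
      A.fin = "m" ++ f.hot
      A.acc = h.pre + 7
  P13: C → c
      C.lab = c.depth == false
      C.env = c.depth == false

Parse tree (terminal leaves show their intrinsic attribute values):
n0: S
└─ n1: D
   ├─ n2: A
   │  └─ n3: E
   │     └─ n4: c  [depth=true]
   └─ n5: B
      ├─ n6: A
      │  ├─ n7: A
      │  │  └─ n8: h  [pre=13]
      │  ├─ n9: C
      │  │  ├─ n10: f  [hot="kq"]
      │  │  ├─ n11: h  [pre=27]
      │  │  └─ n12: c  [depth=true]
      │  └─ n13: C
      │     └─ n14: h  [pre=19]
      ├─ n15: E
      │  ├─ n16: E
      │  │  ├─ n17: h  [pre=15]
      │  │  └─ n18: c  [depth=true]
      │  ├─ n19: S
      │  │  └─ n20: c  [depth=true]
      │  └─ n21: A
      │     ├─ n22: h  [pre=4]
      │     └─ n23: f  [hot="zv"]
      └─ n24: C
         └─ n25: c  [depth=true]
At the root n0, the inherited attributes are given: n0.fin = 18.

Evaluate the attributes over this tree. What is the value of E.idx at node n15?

1. n0.fin = 18  [given at root]
2. n1.env = -5  [S.fin - 23]
3. n1.ok = 24  [S.fin * -2 + 60]
4. n1.pre = 26  [S.fin + 8]
5. n3.idx = 6  [6]
6. n3.off = true  [true]
7. n4.depth = true  [terminal]
8. n3.hot = "uq"  ["uq"]
9. n2.fin = "uuq"  ["u" ++ E.hot]
10. n2.acc = 2  [len(E.hot)]
11. n5.tag = true  [A.acc > 1]
12. n5.depth = 4  [D.env + 9]
13. n5.hot = "uv"  ["uv"]
14. n8.pre = 13  [terminal]
15. n7.fin = "zw"  ["zw"]
16. n7.acc = 20  [h.pre + 7]
17. n10.hot = "kq"  [terminal]
18. n11.pre = 27  [terminal]
19. n12.depth = true  [terminal]
20. n9.lab = true  [h.pre > 26]
21. n9.env = false  [false]
22. n14.pre = 19  [terminal]
23. n13.lab = true  [h.pre > 18]
24. n13.env = false  [false]
25. n6.fin = "rzw"  ["r" ++ A₁.fin]
26. n6.acc = -9  [A₁.acc - 29]
27. n15.idx = 3  [A.acc + B.depth + 8]
28. n15.off = true  [B.tag == true]
29. n16.idx = 19  [19]
30. n16.off = false  [E₀.idx > 3]
31. n17.pre = 15  [terminal]
32. n18.depth = true  [terminal]
33. n16.hot = "mm"  ["mm"]
34. n19.fin = -4  [E₀.idx * -1 - 1]
35. n20.depth = true  [terminal]
36. n19.ok = -5  [S.fin * -1 - 9]
37. n19.cnt = 17  [17]
38. n19.live = 14  [S.fin + 18]
39. n22.pre = 4  [terminal]
40. n23.hot = "zv"  [terminal]
41. n21.fin = "mzv"  ["m" ++ f.hot]
42. n21.acc = 11  [h.pre + 7]
43. n15.hot = "mmmzv"  [E₁.hot ++ A.fin]
44. n25.depth = true  [terminal]
45. n24.lab = false  [c.depth == false]
46. n24.env = false  [c.depth == false]
47. n5.lim = 0  [A.acc + 9]
48. n1.depth = -7  [-7]
49. n0.ok = -9  [D.depth - 2]
50. n0.cnt = -2  [S.fin - 20]
51. n0.live = 0  [S.fin - 18]

3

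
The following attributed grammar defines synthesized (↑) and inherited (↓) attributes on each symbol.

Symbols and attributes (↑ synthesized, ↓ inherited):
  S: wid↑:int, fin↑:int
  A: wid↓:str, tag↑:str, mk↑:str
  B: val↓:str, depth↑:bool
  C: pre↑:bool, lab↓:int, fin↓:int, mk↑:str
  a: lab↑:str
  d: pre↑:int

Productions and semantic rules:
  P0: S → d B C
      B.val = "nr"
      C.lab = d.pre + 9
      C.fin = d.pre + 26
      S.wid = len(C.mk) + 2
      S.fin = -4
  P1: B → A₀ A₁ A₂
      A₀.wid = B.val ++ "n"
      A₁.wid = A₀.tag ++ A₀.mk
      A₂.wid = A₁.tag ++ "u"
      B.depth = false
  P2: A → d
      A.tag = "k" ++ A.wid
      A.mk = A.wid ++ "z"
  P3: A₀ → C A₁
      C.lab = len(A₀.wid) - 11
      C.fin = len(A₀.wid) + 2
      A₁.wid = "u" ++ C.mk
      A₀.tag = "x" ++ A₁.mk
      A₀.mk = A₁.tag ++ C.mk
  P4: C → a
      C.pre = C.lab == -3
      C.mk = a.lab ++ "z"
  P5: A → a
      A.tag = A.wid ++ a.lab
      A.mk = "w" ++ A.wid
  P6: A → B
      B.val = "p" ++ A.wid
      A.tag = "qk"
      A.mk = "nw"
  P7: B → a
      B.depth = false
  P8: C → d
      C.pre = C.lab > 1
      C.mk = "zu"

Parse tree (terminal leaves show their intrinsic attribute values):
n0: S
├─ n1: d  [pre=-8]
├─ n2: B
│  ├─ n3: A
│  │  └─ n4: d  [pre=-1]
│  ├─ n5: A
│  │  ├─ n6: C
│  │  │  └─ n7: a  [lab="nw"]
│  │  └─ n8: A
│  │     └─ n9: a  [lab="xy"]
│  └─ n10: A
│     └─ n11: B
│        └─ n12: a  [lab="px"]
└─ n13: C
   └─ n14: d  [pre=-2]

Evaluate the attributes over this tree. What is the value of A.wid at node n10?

"xwunwzu"

1. n1.pre = -8  [terminal]
2. n2.val = "nr"  ["nr"]
3. n3.wid = "nrn"  [B.val ++ "n"]
4. n4.pre = -1  [terminal]
5. n3.tag = "knrn"  ["k" ++ A.wid]
6. n3.mk = "nrnz"  [A.wid ++ "z"]
7. n5.wid = "knrnnrnz"  [A₀.tag ++ A₀.mk]
8. n6.lab = -3  [len(A₀.wid) - 11]
9. n6.fin = 10  [len(A₀.wid) + 2]
10. n7.lab = "nw"  [terminal]
11. n6.pre = true  [C.lab == -3]
12. n6.mk = "nwz"  [a.lab ++ "z"]
13. n8.wid = "unwz"  ["u" ++ C.mk]
14. n9.lab = "xy"  [terminal]
15. n8.tag = "unwzxy"  [A.wid ++ a.lab]
16. n8.mk = "wunwz"  ["w" ++ A.wid]
17. n5.tag = "xwunwz"  ["x" ++ A₁.mk]
18. n5.mk = "unwzxynwz"  [A₁.tag ++ C.mk]
19. n10.wid = "xwunwzu"  [A₁.tag ++ "u"]
20. n11.val = "pxwunwzu"  ["p" ++ A.wid]
21. n12.lab = "px"  [terminal]
22. n11.depth = false  [false]
23. n10.tag = "qk"  ["qk"]
24. n10.mk = "nw"  ["nw"]
25. n2.depth = false  [false]
26. n13.lab = 1  [d.pre + 9]
27. n13.fin = 18  [d.pre + 26]
28. n14.pre = -2  [terminal]
29. n13.pre = false  [C.lab > 1]
30. n13.mk = "zu"  ["zu"]
31. n0.wid = 4  [len(C.mk) + 2]
32. n0.fin = -4  [-4]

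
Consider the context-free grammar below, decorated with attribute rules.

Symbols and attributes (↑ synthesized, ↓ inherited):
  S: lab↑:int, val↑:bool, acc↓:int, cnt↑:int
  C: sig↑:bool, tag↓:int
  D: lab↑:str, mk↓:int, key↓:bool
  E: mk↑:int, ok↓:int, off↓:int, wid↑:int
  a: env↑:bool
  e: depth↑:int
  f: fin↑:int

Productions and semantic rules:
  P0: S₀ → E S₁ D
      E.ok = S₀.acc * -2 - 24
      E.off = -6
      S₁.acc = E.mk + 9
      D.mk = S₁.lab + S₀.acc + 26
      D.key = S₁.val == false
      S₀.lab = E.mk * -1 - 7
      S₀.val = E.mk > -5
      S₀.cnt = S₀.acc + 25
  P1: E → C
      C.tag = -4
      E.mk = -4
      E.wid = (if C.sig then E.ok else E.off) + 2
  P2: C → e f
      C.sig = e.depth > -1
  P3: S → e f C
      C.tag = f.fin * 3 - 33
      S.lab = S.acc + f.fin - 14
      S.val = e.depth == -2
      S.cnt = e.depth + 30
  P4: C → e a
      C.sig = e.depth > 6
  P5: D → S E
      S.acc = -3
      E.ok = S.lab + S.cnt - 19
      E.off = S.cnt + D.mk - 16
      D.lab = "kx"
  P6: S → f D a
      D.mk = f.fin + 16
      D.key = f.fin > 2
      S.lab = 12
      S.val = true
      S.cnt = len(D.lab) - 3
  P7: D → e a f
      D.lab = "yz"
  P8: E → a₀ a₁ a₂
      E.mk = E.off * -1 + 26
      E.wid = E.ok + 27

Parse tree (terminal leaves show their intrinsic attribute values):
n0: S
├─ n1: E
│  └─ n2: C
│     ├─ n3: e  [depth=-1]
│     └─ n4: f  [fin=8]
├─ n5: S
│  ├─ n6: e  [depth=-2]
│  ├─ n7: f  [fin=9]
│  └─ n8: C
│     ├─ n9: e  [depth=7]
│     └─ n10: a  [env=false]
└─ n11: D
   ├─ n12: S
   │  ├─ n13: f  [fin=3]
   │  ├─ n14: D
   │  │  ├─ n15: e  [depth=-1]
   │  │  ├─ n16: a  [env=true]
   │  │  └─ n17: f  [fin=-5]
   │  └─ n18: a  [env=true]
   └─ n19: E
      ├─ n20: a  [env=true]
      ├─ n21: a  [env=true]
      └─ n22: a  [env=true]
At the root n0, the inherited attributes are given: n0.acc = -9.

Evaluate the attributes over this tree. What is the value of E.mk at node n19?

26

1. n0.acc = -9  [given at root]
2. n1.ok = -6  [S₀.acc * -2 - 24]
3. n1.off = -6  [-6]
4. n2.tag = -4  [-4]
5. n3.depth = -1  [terminal]
6. n4.fin = 8  [terminal]
7. n2.sig = false  [e.depth > -1]
8. n1.mk = -4  [-4]
9. n1.wid = -4  [(if C.sig then E.ok else E.off) + 2]
10. n5.acc = 5  [E.mk + 9]
11. n6.depth = -2  [terminal]
12. n7.fin = 9  [terminal]
13. n8.tag = -6  [f.fin * 3 - 33]
14. n9.depth = 7  [terminal]
15. n10.env = false  [terminal]
16. n8.sig = true  [e.depth > 6]
17. n5.lab = 0  [S.acc + f.fin - 14]
18. n5.val = true  [e.depth == -2]
19. n5.cnt = 28  [e.depth + 30]
20. n11.mk = 17  [S₁.lab + S₀.acc + 26]
21. n11.key = false  [S₁.val == false]
22. n12.acc = -3  [-3]
23. n13.fin = 3  [terminal]
24. n14.mk = 19  [f.fin + 16]
25. n14.key = true  [f.fin > 2]
26. n15.depth = -1  [terminal]
27. n16.env = true  [terminal]
28. n17.fin = -5  [terminal]
29. n14.lab = "yz"  ["yz"]
30. n18.env = true  [terminal]
31. n12.lab = 12  [12]
32. n12.val = true  [true]
33. n12.cnt = -1  [len(D.lab) - 3]
34. n19.ok = -8  [S.lab + S.cnt - 19]
35. n19.off = 0  [S.cnt + D.mk - 16]
36. n20.env = true  [terminal]
37. n21.env = true  [terminal]
38. n22.env = true  [terminal]
39. n19.mk = 26  [E.off * -1 + 26]
40. n19.wid = 19  [E.ok + 27]
41. n11.lab = "kx"  ["kx"]
42. n0.lab = -3  [E.mk * -1 - 7]
43. n0.val = true  [E.mk > -5]
44. n0.cnt = 16  [S₀.acc + 25]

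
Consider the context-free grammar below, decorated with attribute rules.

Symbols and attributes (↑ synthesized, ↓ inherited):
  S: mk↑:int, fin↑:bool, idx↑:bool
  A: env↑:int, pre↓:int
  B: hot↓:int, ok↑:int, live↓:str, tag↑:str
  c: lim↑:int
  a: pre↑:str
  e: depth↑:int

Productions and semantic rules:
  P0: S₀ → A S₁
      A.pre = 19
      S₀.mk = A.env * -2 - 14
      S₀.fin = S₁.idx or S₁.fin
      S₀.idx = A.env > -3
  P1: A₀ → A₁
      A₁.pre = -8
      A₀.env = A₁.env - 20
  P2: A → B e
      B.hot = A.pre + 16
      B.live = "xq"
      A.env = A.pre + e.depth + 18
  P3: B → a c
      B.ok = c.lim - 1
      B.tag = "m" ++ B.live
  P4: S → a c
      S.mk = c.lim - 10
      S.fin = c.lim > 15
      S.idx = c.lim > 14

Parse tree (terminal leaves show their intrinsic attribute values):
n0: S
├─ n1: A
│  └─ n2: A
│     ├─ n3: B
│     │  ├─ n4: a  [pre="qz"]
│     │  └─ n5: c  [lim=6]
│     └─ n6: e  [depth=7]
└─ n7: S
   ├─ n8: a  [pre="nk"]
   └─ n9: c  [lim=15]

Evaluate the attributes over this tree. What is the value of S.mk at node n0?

-8

1. n1.pre = 19  [19]
2. n2.pre = -8  [-8]
3. n3.hot = 8  [A.pre + 16]
4. n3.live = "xq"  ["xq"]
5. n4.pre = "qz"  [terminal]
6. n5.lim = 6  [terminal]
7. n3.ok = 5  [c.lim - 1]
8. n3.tag = "mxq"  ["m" ++ B.live]
9. n6.depth = 7  [terminal]
10. n2.env = 17  [A.pre + e.depth + 18]
11. n1.env = -3  [A₁.env - 20]
12. n8.pre = "nk"  [terminal]
13. n9.lim = 15  [terminal]
14. n7.mk = 5  [c.lim - 10]
15. n7.fin = false  [c.lim > 15]
16. n7.idx = true  [c.lim > 14]
17. n0.mk = -8  [A.env * -2 - 14]
18. n0.fin = true  [S₁.idx or S₁.fin]
19. n0.idx = false  [A.env > -3]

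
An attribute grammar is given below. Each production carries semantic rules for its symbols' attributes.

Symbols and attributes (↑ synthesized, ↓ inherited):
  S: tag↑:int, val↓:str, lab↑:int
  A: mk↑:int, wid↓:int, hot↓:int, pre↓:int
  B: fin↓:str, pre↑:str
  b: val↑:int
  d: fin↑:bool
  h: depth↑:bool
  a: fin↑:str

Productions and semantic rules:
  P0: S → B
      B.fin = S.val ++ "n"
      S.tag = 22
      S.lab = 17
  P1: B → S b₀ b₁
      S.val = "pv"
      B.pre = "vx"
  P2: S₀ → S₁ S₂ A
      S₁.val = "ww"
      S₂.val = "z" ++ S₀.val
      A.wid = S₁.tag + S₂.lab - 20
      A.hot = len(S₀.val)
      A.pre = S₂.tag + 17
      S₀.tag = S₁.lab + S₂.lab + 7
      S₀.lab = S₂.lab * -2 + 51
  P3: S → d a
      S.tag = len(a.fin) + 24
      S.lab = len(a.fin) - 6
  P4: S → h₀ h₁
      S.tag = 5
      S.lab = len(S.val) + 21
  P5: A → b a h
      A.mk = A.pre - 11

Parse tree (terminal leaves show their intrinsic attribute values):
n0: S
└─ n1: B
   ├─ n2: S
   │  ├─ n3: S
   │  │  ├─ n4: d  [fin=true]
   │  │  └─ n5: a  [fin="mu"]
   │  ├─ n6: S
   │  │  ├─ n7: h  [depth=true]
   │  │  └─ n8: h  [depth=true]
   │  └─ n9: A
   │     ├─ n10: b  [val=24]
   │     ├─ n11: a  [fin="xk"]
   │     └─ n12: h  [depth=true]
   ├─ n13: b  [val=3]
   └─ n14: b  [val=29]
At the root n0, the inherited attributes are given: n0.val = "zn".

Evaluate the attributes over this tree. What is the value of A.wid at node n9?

30

1. n0.val = "zn"  [given at root]
2. n1.fin = "znn"  [S.val ++ "n"]
3. n2.val = "pv"  ["pv"]
4. n3.val = "ww"  ["ww"]
5. n4.fin = true  [terminal]
6. n5.fin = "mu"  [terminal]
7. n3.tag = 26  [len(a.fin) + 24]
8. n3.lab = -4  [len(a.fin) - 6]
9. n6.val = "zpv"  ["z" ++ S₀.val]
10. n7.depth = true  [terminal]
11. n8.depth = true  [terminal]
12. n6.tag = 5  [5]
13. n6.lab = 24  [len(S.val) + 21]
14. n9.wid = 30  [S₁.tag + S₂.lab - 20]
15. n9.hot = 2  [len(S₀.val)]
16. n9.pre = 22  [S₂.tag + 17]
17. n10.val = 24  [terminal]
18. n11.fin = "xk"  [terminal]
19. n12.depth = true  [terminal]
20. n9.mk = 11  [A.pre - 11]
21. n2.tag = 27  [S₁.lab + S₂.lab + 7]
22. n2.lab = 3  [S₂.lab * -2 + 51]
23. n13.val = 3  [terminal]
24. n14.val = 29  [terminal]
25. n1.pre = "vx"  ["vx"]
26. n0.tag = 22  [22]
27. n0.lab = 17  [17]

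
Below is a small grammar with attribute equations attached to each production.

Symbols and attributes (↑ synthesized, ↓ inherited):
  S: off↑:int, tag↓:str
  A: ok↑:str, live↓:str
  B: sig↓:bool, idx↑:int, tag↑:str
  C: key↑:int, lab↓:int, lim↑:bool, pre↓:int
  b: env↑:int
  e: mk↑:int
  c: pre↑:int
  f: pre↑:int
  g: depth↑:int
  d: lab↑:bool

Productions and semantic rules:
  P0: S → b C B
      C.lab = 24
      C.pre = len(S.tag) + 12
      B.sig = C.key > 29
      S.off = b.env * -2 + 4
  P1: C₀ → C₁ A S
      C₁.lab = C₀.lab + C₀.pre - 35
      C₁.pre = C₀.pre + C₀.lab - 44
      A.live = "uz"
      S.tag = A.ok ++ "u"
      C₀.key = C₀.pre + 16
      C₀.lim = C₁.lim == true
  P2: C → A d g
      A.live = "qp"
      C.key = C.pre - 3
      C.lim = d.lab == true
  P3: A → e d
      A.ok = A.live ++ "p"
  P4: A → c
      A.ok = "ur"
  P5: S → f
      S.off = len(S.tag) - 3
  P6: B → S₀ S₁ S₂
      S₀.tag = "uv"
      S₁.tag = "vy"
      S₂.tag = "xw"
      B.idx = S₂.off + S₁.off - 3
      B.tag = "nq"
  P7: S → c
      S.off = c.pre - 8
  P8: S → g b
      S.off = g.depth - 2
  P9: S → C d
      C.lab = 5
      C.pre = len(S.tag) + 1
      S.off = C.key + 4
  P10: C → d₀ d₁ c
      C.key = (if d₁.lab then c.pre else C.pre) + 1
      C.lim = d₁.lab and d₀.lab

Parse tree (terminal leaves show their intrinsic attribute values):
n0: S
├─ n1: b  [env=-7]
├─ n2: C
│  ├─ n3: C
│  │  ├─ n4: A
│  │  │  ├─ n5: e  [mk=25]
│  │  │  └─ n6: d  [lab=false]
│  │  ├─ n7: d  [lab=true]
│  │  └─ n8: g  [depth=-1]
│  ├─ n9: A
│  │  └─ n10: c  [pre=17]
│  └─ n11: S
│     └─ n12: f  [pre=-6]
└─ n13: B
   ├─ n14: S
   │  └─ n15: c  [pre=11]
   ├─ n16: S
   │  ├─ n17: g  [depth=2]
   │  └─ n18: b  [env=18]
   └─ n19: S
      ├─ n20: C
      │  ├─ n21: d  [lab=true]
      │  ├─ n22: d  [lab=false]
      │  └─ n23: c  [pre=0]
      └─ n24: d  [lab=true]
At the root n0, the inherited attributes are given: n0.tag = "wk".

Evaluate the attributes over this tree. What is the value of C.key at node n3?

1. n0.tag = "wk"  [given at root]
2. n1.env = -7  [terminal]
3. n2.lab = 24  [24]
4. n2.pre = 14  [len(S.tag) + 12]
5. n3.lab = 3  [C₀.lab + C₀.pre - 35]
6. n3.pre = -6  [C₀.pre + C₀.lab - 44]
7. n4.live = "qp"  ["qp"]
8. n5.mk = 25  [terminal]
9. n6.lab = false  [terminal]
10. n4.ok = "qpp"  [A.live ++ "p"]
11. n7.lab = true  [terminal]
12. n8.depth = -1  [terminal]
13. n3.key = -9  [C.pre - 3]
14. n3.lim = true  [d.lab == true]
15. n9.live = "uz"  ["uz"]
16. n10.pre = 17  [terminal]
17. n9.ok = "ur"  ["ur"]
18. n11.tag = "uru"  [A.ok ++ "u"]
19. n12.pre = -6  [terminal]
20. n11.off = 0  [len(S.tag) - 3]
21. n2.key = 30  [C₀.pre + 16]
22. n2.lim = true  [C₁.lim == true]
23. n13.sig = true  [C.key > 29]
24. n14.tag = "uv"  ["uv"]
25. n15.pre = 11  [terminal]
26. n14.off = 3  [c.pre - 8]
27. n16.tag = "vy"  ["vy"]
28. n17.depth = 2  [terminal]
29. n18.env = 18  [terminal]
30. n16.off = 0  [g.depth - 2]
31. n19.tag = "xw"  ["xw"]
32. n20.lab = 5  [5]
33. n20.pre = 3  [len(S.tag) + 1]
34. n21.lab = true  [terminal]
35. n22.lab = false  [terminal]
36. n23.pre = 0  [terminal]
37. n20.key = 4  [(if d₁.lab then c.pre else C.pre) + 1]
38. n20.lim = false  [d₁.lab and d₀.lab]
39. n24.lab = true  [terminal]
40. n19.off = 8  [C.key + 4]
41. n13.idx = 5  [S₂.off + S₁.off - 3]
42. n13.tag = "nq"  ["nq"]
43. n0.off = 18  [b.env * -2 + 4]

-9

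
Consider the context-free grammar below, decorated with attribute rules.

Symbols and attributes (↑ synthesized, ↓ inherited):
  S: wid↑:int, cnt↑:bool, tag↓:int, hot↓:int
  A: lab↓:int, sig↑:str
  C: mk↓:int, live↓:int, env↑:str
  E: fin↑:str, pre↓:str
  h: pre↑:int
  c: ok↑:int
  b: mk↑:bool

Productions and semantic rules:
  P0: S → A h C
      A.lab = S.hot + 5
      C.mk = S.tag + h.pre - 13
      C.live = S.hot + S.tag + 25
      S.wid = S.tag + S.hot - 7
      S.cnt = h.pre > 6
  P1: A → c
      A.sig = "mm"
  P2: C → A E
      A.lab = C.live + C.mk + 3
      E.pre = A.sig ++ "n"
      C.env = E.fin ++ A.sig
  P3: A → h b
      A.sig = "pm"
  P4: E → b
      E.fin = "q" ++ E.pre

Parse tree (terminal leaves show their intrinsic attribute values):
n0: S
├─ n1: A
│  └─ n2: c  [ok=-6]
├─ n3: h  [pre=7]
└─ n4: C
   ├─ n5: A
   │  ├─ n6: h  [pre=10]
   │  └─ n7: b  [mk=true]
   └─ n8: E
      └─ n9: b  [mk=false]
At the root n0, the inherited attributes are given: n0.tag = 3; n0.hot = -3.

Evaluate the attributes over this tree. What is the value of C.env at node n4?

1. n0.tag = 3  [given at root]
2. n0.hot = -3  [given at root]
3. n1.lab = 2  [S.hot + 5]
4. n2.ok = -6  [terminal]
5. n1.sig = "mm"  ["mm"]
6. n3.pre = 7  [terminal]
7. n4.mk = -3  [S.tag + h.pre - 13]
8. n4.live = 25  [S.hot + S.tag + 25]
9. n5.lab = 25  [C.live + C.mk + 3]
10. n6.pre = 10  [terminal]
11. n7.mk = true  [terminal]
12. n5.sig = "pm"  ["pm"]
13. n8.pre = "pmn"  [A.sig ++ "n"]
14. n9.mk = false  [terminal]
15. n8.fin = "qpmn"  ["q" ++ E.pre]
16. n4.env = "qpmnpm"  [E.fin ++ A.sig]
17. n0.wid = -7  [S.tag + S.hot - 7]
18. n0.cnt = true  [h.pre > 6]

"qpmnpm"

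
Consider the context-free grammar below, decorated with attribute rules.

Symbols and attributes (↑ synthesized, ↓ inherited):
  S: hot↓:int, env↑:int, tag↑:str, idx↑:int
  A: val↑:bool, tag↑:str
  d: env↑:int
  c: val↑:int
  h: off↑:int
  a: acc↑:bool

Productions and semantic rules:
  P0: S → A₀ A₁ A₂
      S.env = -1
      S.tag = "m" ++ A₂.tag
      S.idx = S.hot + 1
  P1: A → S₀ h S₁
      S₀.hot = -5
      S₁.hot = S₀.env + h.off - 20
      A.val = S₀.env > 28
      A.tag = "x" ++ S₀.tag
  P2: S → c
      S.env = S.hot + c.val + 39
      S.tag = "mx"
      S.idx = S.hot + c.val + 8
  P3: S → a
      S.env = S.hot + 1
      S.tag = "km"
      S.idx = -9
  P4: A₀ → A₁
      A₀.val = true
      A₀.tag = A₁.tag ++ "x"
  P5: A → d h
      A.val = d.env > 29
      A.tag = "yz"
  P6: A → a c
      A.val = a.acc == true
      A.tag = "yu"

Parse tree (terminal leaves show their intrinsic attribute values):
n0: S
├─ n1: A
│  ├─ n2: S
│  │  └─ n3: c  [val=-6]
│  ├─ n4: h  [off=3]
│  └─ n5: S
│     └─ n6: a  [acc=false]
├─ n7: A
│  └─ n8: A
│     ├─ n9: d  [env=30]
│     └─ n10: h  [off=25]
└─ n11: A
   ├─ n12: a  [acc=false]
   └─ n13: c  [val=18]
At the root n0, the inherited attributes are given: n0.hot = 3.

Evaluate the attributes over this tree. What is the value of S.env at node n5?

12

1. n0.hot = 3  [given at root]
2. n2.hot = -5  [-5]
3. n3.val = -6  [terminal]
4. n2.env = 28  [S.hot + c.val + 39]
5. n2.tag = "mx"  ["mx"]
6. n2.idx = -3  [S.hot + c.val + 8]
7. n4.off = 3  [terminal]
8. n5.hot = 11  [S₀.env + h.off - 20]
9. n6.acc = false  [terminal]
10. n5.env = 12  [S.hot + 1]
11. n5.tag = "km"  ["km"]
12. n5.idx = -9  [-9]
13. n1.val = false  [S₀.env > 28]
14. n1.tag = "xmx"  ["x" ++ S₀.tag]
15. n9.env = 30  [terminal]
16. n10.off = 25  [terminal]
17. n8.val = true  [d.env > 29]
18. n8.tag = "yz"  ["yz"]
19. n7.val = true  [true]
20. n7.tag = "yzx"  [A₁.tag ++ "x"]
21. n12.acc = false  [terminal]
22. n13.val = 18  [terminal]
23. n11.val = false  [a.acc == true]
24. n11.tag = "yu"  ["yu"]
25. n0.env = -1  [-1]
26. n0.tag = "myu"  ["m" ++ A₂.tag]
27. n0.idx = 4  [S.hot + 1]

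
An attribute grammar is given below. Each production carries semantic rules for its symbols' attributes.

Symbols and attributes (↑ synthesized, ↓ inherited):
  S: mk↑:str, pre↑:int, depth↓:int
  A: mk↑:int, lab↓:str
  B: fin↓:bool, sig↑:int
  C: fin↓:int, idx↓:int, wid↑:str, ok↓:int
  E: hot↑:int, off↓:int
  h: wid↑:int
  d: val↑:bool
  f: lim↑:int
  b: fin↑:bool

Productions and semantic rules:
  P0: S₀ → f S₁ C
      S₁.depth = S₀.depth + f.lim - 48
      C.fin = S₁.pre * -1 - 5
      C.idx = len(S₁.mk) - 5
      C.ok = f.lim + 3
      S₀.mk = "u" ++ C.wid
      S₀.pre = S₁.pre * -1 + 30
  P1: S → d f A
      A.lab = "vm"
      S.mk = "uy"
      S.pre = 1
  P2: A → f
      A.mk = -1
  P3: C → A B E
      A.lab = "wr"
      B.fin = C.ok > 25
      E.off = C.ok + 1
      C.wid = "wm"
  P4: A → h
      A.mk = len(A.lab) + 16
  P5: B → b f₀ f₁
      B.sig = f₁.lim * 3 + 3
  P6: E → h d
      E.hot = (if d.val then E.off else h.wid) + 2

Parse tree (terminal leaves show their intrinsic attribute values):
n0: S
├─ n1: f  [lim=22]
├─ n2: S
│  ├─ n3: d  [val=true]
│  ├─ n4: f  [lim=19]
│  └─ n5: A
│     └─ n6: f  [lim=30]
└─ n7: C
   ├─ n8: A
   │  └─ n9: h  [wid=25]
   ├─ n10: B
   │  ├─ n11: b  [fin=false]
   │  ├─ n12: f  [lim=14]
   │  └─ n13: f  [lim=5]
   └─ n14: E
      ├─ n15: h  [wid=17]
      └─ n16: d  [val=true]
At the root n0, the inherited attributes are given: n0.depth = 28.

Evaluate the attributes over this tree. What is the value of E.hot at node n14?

1. n0.depth = 28  [given at root]
2. n1.lim = 22  [terminal]
3. n2.depth = 2  [S₀.depth + f.lim - 48]
4. n3.val = true  [terminal]
5. n4.lim = 19  [terminal]
6. n5.lab = "vm"  ["vm"]
7. n6.lim = 30  [terminal]
8. n5.mk = -1  [-1]
9. n2.mk = "uy"  ["uy"]
10. n2.pre = 1  [1]
11. n7.fin = -6  [S₁.pre * -1 - 5]
12. n7.idx = -3  [len(S₁.mk) - 5]
13. n7.ok = 25  [f.lim + 3]
14. n8.lab = "wr"  ["wr"]
15. n9.wid = 25  [terminal]
16. n8.mk = 18  [len(A.lab) + 16]
17. n10.fin = false  [C.ok > 25]
18. n11.fin = false  [terminal]
19. n12.lim = 14  [terminal]
20. n13.lim = 5  [terminal]
21. n10.sig = 18  [f₁.lim * 3 + 3]
22. n14.off = 26  [C.ok + 1]
23. n15.wid = 17  [terminal]
24. n16.val = true  [terminal]
25. n14.hot = 28  [(if d.val then E.off else h.wid) + 2]
26. n7.wid = "wm"  ["wm"]
27. n0.mk = "uwm"  ["u" ++ C.wid]
28. n0.pre = 29  [S₁.pre * -1 + 30]

28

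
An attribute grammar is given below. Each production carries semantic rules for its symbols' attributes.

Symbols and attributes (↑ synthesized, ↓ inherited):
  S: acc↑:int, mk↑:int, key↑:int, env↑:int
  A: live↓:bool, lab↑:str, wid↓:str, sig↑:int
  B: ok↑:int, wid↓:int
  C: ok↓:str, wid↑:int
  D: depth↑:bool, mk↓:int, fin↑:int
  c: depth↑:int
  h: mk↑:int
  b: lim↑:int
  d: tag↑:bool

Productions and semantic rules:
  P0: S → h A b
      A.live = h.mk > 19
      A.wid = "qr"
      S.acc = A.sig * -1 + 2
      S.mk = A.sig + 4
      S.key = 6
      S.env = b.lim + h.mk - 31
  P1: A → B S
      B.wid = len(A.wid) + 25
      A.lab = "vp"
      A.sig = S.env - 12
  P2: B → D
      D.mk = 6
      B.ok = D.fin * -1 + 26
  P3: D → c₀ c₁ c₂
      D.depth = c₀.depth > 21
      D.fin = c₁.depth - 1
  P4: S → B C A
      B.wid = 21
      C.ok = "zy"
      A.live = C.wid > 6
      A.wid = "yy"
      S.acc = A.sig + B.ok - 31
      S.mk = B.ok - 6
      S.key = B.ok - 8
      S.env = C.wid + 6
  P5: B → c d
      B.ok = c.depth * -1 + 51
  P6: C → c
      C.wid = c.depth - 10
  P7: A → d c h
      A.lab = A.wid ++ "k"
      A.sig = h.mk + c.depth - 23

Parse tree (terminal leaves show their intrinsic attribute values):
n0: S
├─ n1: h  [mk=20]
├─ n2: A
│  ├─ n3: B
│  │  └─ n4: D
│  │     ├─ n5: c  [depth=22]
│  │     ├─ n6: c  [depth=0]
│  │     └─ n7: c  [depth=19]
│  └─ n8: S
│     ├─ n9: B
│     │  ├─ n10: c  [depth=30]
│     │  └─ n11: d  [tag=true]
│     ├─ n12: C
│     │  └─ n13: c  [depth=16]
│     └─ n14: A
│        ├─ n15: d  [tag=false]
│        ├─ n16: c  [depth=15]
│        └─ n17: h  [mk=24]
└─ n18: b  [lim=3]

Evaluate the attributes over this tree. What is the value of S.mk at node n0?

4

1. n1.mk = 20  [terminal]
2. n2.live = true  [h.mk > 19]
3. n2.wid = "qr"  ["qr"]
4. n3.wid = 27  [len(A.wid) + 25]
5. n4.mk = 6  [6]
6. n5.depth = 22  [terminal]
7. n6.depth = 0  [terminal]
8. n7.depth = 19  [terminal]
9. n4.depth = true  [c₀.depth > 21]
10. n4.fin = -1  [c₁.depth - 1]
11. n3.ok = 27  [D.fin * -1 + 26]
12. n9.wid = 21  [21]
13. n10.depth = 30  [terminal]
14. n11.tag = true  [terminal]
15. n9.ok = 21  [c.depth * -1 + 51]
16. n12.ok = "zy"  ["zy"]
17. n13.depth = 16  [terminal]
18. n12.wid = 6  [c.depth - 10]
19. n14.live = false  [C.wid > 6]
20. n14.wid = "yy"  ["yy"]
21. n15.tag = false  [terminal]
22. n16.depth = 15  [terminal]
23. n17.mk = 24  [terminal]
24. n14.lab = "yyk"  [A.wid ++ "k"]
25. n14.sig = 16  [h.mk + c.depth - 23]
26. n8.acc = 6  [A.sig + B.ok - 31]
27. n8.mk = 15  [B.ok - 6]
28. n8.key = 13  [B.ok - 8]
29. n8.env = 12  [C.wid + 6]
30. n2.lab = "vp"  ["vp"]
31. n2.sig = 0  [S.env - 12]
32. n18.lim = 3  [terminal]
33. n0.acc = 2  [A.sig * -1 + 2]
34. n0.mk = 4  [A.sig + 4]
35. n0.key = 6  [6]
36. n0.env = -8  [b.lim + h.mk - 31]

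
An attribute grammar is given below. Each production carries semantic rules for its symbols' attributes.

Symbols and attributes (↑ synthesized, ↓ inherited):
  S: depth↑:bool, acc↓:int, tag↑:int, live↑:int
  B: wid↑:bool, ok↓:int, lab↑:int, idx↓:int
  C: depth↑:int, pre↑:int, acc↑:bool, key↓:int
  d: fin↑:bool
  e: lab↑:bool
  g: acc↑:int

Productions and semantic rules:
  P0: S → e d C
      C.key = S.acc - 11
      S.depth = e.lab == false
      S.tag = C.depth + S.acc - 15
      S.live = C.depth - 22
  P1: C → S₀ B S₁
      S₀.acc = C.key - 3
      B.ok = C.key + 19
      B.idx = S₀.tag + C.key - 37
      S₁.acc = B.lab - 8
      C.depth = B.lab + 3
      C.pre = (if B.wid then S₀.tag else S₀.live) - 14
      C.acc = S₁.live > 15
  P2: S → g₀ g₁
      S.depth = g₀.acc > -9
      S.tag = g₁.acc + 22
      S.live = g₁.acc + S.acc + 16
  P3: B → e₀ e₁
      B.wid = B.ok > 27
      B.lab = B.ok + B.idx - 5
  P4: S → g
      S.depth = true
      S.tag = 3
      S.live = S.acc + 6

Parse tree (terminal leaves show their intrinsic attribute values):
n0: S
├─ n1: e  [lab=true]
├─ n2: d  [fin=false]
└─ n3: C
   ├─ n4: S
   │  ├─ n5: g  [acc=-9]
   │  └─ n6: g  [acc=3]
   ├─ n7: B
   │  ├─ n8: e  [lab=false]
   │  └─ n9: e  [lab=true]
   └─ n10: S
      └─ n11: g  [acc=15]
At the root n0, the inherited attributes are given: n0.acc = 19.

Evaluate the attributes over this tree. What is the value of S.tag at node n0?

1. n0.acc = 19  [given at root]
2. n1.lab = true  [terminal]
3. n2.fin = false  [terminal]
4. n3.key = 8  [S.acc - 11]
5. n4.acc = 5  [C.key - 3]
6. n5.acc = -9  [terminal]
7. n6.acc = 3  [terminal]
8. n4.depth = false  [g₀.acc > -9]
9. n4.tag = 25  [g₁.acc + 22]
10. n4.live = 24  [g₁.acc + S.acc + 16]
11. n7.ok = 27  [C.key + 19]
12. n7.idx = -4  [S₀.tag + C.key - 37]
13. n8.lab = false  [terminal]
14. n9.lab = true  [terminal]
15. n7.wid = false  [B.ok > 27]
16. n7.lab = 18  [B.ok + B.idx - 5]
17. n10.acc = 10  [B.lab - 8]
18. n11.acc = 15  [terminal]
19. n10.depth = true  [true]
20. n10.tag = 3  [3]
21. n10.live = 16  [S.acc + 6]
22. n3.depth = 21  [B.lab + 3]
23. n3.pre = 10  [(if B.wid then S₀.tag else S₀.live) - 14]
24. n3.acc = true  [S₁.live > 15]
25. n0.depth = false  [e.lab == false]
26. n0.tag = 25  [C.depth + S.acc - 15]
27. n0.live = -1  [C.depth - 22]

25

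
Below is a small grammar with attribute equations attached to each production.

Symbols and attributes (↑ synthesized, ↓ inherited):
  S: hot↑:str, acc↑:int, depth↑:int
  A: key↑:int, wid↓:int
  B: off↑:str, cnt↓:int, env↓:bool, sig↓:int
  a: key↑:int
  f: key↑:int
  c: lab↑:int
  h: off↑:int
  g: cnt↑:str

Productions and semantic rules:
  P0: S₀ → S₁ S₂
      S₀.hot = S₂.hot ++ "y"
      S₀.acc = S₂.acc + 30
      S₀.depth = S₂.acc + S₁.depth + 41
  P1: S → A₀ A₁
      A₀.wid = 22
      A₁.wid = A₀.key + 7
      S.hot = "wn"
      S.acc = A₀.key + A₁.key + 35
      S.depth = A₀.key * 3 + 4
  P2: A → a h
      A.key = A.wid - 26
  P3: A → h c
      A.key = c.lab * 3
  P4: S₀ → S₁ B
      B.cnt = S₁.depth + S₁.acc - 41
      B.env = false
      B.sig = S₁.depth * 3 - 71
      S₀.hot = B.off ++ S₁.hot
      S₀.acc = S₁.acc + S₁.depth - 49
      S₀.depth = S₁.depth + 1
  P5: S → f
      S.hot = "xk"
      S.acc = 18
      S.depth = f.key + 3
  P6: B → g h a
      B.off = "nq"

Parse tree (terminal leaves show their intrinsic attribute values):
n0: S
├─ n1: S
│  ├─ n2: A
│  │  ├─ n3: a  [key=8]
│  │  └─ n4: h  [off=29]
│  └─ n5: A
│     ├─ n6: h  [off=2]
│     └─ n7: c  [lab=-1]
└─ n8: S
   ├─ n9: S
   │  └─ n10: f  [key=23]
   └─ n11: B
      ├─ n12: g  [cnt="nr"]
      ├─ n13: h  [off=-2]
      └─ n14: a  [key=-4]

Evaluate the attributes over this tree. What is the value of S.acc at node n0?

25

1. n2.wid = 22  [22]
2. n3.key = 8  [terminal]
3. n4.off = 29  [terminal]
4. n2.key = -4  [A.wid - 26]
5. n5.wid = 3  [A₀.key + 7]
6. n6.off = 2  [terminal]
7. n7.lab = -1  [terminal]
8. n5.key = -3  [c.lab * 3]
9. n1.hot = "wn"  ["wn"]
10. n1.acc = 28  [A₀.key + A₁.key + 35]
11. n1.depth = -8  [A₀.key * 3 + 4]
12. n10.key = 23  [terminal]
13. n9.hot = "xk"  ["xk"]
14. n9.acc = 18  [18]
15. n9.depth = 26  [f.key + 3]
16. n11.cnt = 3  [S₁.depth + S₁.acc - 41]
17. n11.env = false  [false]
18. n11.sig = 7  [S₁.depth * 3 - 71]
19. n12.cnt = "nr"  [terminal]
20. n13.off = -2  [terminal]
21. n14.key = -4  [terminal]
22. n11.off = "nq"  ["nq"]
23. n8.hot = "nqxk"  [B.off ++ S₁.hot]
24. n8.acc = -5  [S₁.acc + S₁.depth - 49]
25. n8.depth = 27  [S₁.depth + 1]
26. n0.hot = "nqxky"  [S₂.hot ++ "y"]
27. n0.acc = 25  [S₂.acc + 30]
28. n0.depth = 28  [S₂.acc + S₁.depth + 41]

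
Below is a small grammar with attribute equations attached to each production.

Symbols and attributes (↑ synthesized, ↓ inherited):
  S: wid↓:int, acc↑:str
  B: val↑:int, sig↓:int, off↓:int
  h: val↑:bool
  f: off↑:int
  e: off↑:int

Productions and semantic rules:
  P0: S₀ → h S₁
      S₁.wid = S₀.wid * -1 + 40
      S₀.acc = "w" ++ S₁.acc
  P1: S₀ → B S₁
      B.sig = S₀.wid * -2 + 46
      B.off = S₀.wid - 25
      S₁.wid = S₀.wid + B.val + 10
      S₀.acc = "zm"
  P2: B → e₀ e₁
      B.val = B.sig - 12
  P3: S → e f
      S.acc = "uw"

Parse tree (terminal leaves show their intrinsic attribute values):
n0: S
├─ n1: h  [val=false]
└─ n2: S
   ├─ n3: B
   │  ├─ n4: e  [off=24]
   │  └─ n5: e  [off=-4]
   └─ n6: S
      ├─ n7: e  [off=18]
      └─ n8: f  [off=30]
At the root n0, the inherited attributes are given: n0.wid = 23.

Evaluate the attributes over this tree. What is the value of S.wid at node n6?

1. n0.wid = 23  [given at root]
2. n1.val = false  [terminal]
3. n2.wid = 17  [S₀.wid * -1 + 40]
4. n3.sig = 12  [S₀.wid * -2 + 46]
5. n3.off = -8  [S₀.wid - 25]
6. n4.off = 24  [terminal]
7. n5.off = -4  [terminal]
8. n3.val = 0  [B.sig - 12]
9. n6.wid = 27  [S₀.wid + B.val + 10]
10. n7.off = 18  [terminal]
11. n8.off = 30  [terminal]
12. n6.acc = "uw"  ["uw"]
13. n2.acc = "zm"  ["zm"]
14. n0.acc = "wzm"  ["w" ++ S₁.acc]

27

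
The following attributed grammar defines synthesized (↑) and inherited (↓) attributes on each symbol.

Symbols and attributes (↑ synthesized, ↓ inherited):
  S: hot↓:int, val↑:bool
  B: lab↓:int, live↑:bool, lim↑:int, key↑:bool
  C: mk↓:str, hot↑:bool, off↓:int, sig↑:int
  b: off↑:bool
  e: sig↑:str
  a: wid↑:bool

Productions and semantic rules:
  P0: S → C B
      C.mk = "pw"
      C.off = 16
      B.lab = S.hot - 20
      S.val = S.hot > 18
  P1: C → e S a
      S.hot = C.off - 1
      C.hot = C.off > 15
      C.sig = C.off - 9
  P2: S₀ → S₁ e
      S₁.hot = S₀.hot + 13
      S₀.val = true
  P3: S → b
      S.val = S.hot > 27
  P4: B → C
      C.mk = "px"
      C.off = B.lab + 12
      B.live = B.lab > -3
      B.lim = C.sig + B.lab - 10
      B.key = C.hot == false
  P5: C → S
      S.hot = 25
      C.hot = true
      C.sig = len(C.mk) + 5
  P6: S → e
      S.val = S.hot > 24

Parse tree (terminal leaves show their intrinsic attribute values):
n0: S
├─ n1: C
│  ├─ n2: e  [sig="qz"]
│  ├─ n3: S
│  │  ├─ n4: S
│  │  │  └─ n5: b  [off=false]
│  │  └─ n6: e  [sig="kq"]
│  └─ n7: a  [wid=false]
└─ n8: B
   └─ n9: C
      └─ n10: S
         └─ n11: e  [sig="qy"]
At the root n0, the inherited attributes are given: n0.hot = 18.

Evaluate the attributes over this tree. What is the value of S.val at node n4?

1. n0.hot = 18  [given at root]
2. n1.mk = "pw"  ["pw"]
3. n1.off = 16  [16]
4. n2.sig = "qz"  [terminal]
5. n3.hot = 15  [C.off - 1]
6. n4.hot = 28  [S₀.hot + 13]
7. n5.off = false  [terminal]
8. n4.val = true  [S.hot > 27]
9. n6.sig = "kq"  [terminal]
10. n3.val = true  [true]
11. n7.wid = false  [terminal]
12. n1.hot = true  [C.off > 15]
13. n1.sig = 7  [C.off - 9]
14. n8.lab = -2  [S.hot - 20]
15. n9.mk = "px"  ["px"]
16. n9.off = 10  [B.lab + 12]
17. n10.hot = 25  [25]
18. n11.sig = "qy"  [terminal]
19. n10.val = true  [S.hot > 24]
20. n9.hot = true  [true]
21. n9.sig = 7  [len(C.mk) + 5]
22. n8.live = true  [B.lab > -3]
23. n8.lim = -5  [C.sig + B.lab - 10]
24. n8.key = false  [C.hot == false]
25. n0.val = false  [S.hot > 18]

true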